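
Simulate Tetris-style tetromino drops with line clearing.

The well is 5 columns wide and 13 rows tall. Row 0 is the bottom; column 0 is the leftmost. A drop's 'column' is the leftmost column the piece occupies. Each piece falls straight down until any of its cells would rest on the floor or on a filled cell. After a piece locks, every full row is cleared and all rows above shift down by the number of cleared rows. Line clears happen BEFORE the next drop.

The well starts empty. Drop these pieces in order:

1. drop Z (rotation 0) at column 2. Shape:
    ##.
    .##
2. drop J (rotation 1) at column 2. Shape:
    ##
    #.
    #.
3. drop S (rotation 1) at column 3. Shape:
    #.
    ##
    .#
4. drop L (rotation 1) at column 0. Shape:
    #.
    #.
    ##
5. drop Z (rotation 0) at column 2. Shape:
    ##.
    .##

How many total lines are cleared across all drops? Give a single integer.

Drop 1: Z rot0 at col 2 lands with bottom-row=0; cleared 0 line(s) (total 0); column heights now [0 0 2 2 1], max=2
Drop 2: J rot1 at col 2 lands with bottom-row=2; cleared 0 line(s) (total 0); column heights now [0 0 5 5 1], max=5
Drop 3: S rot1 at col 3 lands with bottom-row=4; cleared 0 line(s) (total 0); column heights now [0 0 5 7 6], max=7
Drop 4: L rot1 at col 0 lands with bottom-row=0; cleared 0 line(s) (total 0); column heights now [3 1 5 7 6], max=7
Drop 5: Z rot0 at col 2 lands with bottom-row=7; cleared 0 line(s) (total 0); column heights now [3 1 9 9 8], max=9

Answer: 0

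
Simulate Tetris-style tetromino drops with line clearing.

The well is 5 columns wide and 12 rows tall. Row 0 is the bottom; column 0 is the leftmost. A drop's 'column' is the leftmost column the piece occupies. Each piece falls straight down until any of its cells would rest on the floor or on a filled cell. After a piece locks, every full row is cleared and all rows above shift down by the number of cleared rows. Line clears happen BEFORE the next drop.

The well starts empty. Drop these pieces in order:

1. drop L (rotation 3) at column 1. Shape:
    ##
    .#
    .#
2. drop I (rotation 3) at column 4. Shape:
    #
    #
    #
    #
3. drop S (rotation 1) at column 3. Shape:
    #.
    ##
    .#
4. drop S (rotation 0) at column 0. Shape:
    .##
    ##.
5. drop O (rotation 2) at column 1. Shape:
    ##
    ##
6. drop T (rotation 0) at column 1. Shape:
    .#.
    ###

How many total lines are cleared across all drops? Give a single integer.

Answer: 0

Derivation:
Drop 1: L rot3 at col 1 lands with bottom-row=0; cleared 0 line(s) (total 0); column heights now [0 3 3 0 0], max=3
Drop 2: I rot3 at col 4 lands with bottom-row=0; cleared 0 line(s) (total 0); column heights now [0 3 3 0 4], max=4
Drop 3: S rot1 at col 3 lands with bottom-row=4; cleared 0 line(s) (total 0); column heights now [0 3 3 7 6], max=7
Drop 4: S rot0 at col 0 lands with bottom-row=3; cleared 0 line(s) (total 0); column heights now [4 5 5 7 6], max=7
Drop 5: O rot2 at col 1 lands with bottom-row=5; cleared 0 line(s) (total 0); column heights now [4 7 7 7 6], max=7
Drop 6: T rot0 at col 1 lands with bottom-row=7; cleared 0 line(s) (total 0); column heights now [4 8 9 8 6], max=9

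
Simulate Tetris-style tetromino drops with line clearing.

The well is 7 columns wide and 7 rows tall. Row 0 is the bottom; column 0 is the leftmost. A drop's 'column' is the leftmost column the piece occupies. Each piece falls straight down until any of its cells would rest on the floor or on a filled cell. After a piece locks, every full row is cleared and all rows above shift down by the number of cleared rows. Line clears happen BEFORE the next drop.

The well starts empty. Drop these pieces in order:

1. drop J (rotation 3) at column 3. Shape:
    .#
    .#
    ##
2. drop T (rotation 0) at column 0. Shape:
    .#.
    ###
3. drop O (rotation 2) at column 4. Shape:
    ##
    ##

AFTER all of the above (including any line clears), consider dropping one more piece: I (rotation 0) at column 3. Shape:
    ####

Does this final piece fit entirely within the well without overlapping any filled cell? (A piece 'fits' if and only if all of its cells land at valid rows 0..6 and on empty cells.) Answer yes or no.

Drop 1: J rot3 at col 3 lands with bottom-row=0; cleared 0 line(s) (total 0); column heights now [0 0 0 1 3 0 0], max=3
Drop 2: T rot0 at col 0 lands with bottom-row=0; cleared 0 line(s) (total 0); column heights now [1 2 1 1 3 0 0], max=3
Drop 3: O rot2 at col 4 lands with bottom-row=3; cleared 0 line(s) (total 0); column heights now [1 2 1 1 5 5 0], max=5
Test piece I rot0 at col 3 (width 4): heights before test = [1 2 1 1 5 5 0]; fits = True

Answer: yes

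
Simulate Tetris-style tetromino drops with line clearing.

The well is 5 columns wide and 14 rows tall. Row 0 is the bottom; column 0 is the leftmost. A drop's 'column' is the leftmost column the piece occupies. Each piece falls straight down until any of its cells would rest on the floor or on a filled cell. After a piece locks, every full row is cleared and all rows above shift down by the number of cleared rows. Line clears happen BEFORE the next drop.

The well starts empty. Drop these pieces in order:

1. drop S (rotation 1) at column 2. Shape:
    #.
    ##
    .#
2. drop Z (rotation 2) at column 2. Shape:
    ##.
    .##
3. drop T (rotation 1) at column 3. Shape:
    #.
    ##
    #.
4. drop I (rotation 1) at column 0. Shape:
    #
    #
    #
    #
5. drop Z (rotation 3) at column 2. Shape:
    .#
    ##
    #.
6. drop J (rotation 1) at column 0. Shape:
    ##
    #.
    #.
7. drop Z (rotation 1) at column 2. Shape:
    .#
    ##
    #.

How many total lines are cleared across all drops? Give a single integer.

Drop 1: S rot1 at col 2 lands with bottom-row=0; cleared 0 line(s) (total 0); column heights now [0 0 3 2 0], max=3
Drop 2: Z rot2 at col 2 lands with bottom-row=2; cleared 0 line(s) (total 0); column heights now [0 0 4 4 3], max=4
Drop 3: T rot1 at col 3 lands with bottom-row=4; cleared 0 line(s) (total 0); column heights now [0 0 4 7 6], max=7
Drop 4: I rot1 at col 0 lands with bottom-row=0; cleared 0 line(s) (total 0); column heights now [4 0 4 7 6], max=7
Drop 5: Z rot3 at col 2 lands with bottom-row=6; cleared 0 line(s) (total 0); column heights now [4 0 8 9 6], max=9
Drop 6: J rot1 at col 0 lands with bottom-row=4; cleared 0 line(s) (total 0); column heights now [7 7 8 9 6], max=9
Drop 7: Z rot1 at col 2 lands with bottom-row=8; cleared 0 line(s) (total 0); column heights now [7 7 10 11 6], max=11

Answer: 0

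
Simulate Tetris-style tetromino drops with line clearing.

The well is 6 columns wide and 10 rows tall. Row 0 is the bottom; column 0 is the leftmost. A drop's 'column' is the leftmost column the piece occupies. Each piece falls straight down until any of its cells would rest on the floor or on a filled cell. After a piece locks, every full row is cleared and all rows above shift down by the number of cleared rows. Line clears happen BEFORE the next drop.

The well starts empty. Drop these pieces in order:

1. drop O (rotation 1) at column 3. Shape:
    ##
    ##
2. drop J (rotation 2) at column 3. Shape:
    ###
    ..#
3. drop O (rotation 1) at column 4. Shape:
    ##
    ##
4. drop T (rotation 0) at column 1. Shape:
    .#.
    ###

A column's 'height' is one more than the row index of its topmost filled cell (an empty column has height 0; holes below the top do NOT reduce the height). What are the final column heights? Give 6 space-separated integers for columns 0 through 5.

Answer: 0 4 5 4 5 5

Derivation:
Drop 1: O rot1 at col 3 lands with bottom-row=0; cleared 0 line(s) (total 0); column heights now [0 0 0 2 2 0], max=2
Drop 2: J rot2 at col 3 lands with bottom-row=1; cleared 0 line(s) (total 0); column heights now [0 0 0 3 3 3], max=3
Drop 3: O rot1 at col 4 lands with bottom-row=3; cleared 0 line(s) (total 0); column heights now [0 0 0 3 5 5], max=5
Drop 4: T rot0 at col 1 lands with bottom-row=3; cleared 0 line(s) (total 0); column heights now [0 4 5 4 5 5], max=5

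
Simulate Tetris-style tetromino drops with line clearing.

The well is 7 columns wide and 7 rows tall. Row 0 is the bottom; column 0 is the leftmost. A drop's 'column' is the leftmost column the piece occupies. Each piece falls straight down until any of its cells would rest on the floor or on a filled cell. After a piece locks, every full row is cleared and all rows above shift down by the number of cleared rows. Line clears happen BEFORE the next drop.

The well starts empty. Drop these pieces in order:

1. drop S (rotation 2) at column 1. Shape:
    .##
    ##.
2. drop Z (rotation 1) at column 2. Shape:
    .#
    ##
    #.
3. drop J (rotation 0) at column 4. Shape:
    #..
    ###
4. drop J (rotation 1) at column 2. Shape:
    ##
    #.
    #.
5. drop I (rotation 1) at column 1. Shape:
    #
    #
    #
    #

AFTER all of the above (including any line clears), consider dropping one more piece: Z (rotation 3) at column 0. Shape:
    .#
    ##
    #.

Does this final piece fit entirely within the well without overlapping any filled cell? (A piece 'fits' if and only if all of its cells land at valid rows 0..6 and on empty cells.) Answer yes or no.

Answer: yes

Derivation:
Drop 1: S rot2 at col 1 lands with bottom-row=0; cleared 0 line(s) (total 0); column heights now [0 1 2 2 0 0 0], max=2
Drop 2: Z rot1 at col 2 lands with bottom-row=2; cleared 0 line(s) (total 0); column heights now [0 1 4 5 0 0 0], max=5
Drop 3: J rot0 at col 4 lands with bottom-row=0; cleared 0 line(s) (total 0); column heights now [0 1 4 5 2 1 1], max=5
Drop 4: J rot1 at col 2 lands with bottom-row=4; cleared 0 line(s) (total 0); column heights now [0 1 7 7 2 1 1], max=7
Drop 5: I rot1 at col 1 lands with bottom-row=1; cleared 0 line(s) (total 0); column heights now [0 5 7 7 2 1 1], max=7
Test piece Z rot3 at col 0 (width 2): heights before test = [0 5 7 7 2 1 1]; fits = True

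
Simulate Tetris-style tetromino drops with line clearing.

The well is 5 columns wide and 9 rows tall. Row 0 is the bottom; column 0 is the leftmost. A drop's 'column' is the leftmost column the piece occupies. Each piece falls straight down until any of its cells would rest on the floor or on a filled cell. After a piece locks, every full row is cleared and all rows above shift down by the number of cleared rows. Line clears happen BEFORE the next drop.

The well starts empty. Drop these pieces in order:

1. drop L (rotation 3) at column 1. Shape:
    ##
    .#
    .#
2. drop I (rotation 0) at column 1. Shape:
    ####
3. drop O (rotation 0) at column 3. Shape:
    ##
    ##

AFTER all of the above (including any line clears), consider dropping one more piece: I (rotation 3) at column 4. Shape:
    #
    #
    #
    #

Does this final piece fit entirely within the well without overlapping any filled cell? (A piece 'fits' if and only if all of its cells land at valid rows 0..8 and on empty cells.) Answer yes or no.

Drop 1: L rot3 at col 1 lands with bottom-row=0; cleared 0 line(s) (total 0); column heights now [0 3 3 0 0], max=3
Drop 2: I rot0 at col 1 lands with bottom-row=3; cleared 0 line(s) (total 0); column heights now [0 4 4 4 4], max=4
Drop 3: O rot0 at col 3 lands with bottom-row=4; cleared 0 line(s) (total 0); column heights now [0 4 4 6 6], max=6
Test piece I rot3 at col 4 (width 1): heights before test = [0 4 4 6 6]; fits = False

Answer: no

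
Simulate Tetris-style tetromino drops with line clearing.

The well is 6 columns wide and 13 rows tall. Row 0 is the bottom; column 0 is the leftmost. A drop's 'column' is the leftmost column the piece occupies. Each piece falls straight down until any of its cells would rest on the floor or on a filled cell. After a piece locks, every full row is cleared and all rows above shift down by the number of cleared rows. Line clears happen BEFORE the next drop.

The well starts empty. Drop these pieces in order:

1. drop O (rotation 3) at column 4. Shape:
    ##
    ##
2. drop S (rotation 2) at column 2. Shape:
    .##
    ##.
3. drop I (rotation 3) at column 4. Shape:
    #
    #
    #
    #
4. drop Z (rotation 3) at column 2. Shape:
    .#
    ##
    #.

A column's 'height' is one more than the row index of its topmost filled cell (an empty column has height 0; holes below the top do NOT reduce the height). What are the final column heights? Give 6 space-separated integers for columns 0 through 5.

Drop 1: O rot3 at col 4 lands with bottom-row=0; cleared 0 line(s) (total 0); column heights now [0 0 0 0 2 2], max=2
Drop 2: S rot2 at col 2 lands with bottom-row=1; cleared 0 line(s) (total 0); column heights now [0 0 2 3 3 2], max=3
Drop 3: I rot3 at col 4 lands with bottom-row=3; cleared 0 line(s) (total 0); column heights now [0 0 2 3 7 2], max=7
Drop 4: Z rot3 at col 2 lands with bottom-row=2; cleared 0 line(s) (total 0); column heights now [0 0 4 5 7 2], max=7

Answer: 0 0 4 5 7 2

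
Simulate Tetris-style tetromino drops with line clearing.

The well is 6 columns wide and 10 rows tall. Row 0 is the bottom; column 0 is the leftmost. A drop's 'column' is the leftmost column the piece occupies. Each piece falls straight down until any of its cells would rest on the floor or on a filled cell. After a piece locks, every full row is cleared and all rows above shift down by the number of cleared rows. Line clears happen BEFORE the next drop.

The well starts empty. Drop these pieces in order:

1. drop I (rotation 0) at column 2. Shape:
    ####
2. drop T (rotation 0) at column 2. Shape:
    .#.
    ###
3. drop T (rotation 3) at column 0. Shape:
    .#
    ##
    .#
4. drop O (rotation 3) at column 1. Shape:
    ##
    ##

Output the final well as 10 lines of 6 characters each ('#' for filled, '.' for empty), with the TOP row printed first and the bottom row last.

Drop 1: I rot0 at col 2 lands with bottom-row=0; cleared 0 line(s) (total 0); column heights now [0 0 1 1 1 1], max=1
Drop 2: T rot0 at col 2 lands with bottom-row=1; cleared 0 line(s) (total 0); column heights now [0 0 2 3 2 1], max=3
Drop 3: T rot3 at col 0 lands with bottom-row=0; cleared 0 line(s) (total 0); column heights now [2 3 2 3 2 1], max=3
Drop 4: O rot3 at col 1 lands with bottom-row=3; cleared 0 line(s) (total 0); column heights now [2 5 5 3 2 1], max=5

Answer: ......
......
......
......
......
.##...
.##...
.#.#..
#####.
.#####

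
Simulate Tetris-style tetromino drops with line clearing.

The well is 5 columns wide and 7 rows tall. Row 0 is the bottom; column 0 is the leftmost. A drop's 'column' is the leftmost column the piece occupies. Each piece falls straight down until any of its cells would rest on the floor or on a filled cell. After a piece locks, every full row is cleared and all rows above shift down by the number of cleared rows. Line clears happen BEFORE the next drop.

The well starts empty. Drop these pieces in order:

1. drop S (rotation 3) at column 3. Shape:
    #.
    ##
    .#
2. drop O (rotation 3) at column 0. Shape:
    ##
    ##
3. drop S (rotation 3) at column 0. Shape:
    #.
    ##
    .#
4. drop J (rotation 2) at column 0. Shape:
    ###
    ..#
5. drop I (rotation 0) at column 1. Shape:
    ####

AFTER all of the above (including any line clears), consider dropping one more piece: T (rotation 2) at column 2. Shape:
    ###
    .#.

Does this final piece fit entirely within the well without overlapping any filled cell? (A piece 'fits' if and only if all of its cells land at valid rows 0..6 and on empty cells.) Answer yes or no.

Answer: no

Derivation:
Drop 1: S rot3 at col 3 lands with bottom-row=0; cleared 0 line(s) (total 0); column heights now [0 0 0 3 2], max=3
Drop 2: O rot3 at col 0 lands with bottom-row=0; cleared 0 line(s) (total 0); column heights now [2 2 0 3 2], max=3
Drop 3: S rot3 at col 0 lands with bottom-row=2; cleared 0 line(s) (total 0); column heights now [5 4 0 3 2], max=5
Drop 4: J rot2 at col 0 lands with bottom-row=4; cleared 0 line(s) (total 0); column heights now [6 6 6 3 2], max=6
Drop 5: I rot0 at col 1 lands with bottom-row=6; cleared 0 line(s) (total 0); column heights now [6 7 7 7 7], max=7
Test piece T rot2 at col 2 (width 3): heights before test = [6 7 7 7 7]; fits = False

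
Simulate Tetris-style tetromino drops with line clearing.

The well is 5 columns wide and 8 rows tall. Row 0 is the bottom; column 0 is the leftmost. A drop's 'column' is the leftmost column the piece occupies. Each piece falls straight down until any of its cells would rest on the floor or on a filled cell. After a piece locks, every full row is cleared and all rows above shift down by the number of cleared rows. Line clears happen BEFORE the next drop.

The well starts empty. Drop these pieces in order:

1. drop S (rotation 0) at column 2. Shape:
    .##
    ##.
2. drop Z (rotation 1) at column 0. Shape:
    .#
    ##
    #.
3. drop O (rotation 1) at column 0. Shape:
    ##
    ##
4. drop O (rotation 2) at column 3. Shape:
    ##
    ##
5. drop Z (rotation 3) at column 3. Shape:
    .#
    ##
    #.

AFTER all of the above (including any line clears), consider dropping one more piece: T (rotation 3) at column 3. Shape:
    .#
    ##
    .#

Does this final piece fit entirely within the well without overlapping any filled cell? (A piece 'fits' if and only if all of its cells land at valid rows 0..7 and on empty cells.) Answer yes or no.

Drop 1: S rot0 at col 2 lands with bottom-row=0; cleared 0 line(s) (total 0); column heights now [0 0 1 2 2], max=2
Drop 2: Z rot1 at col 0 lands with bottom-row=0; cleared 0 line(s) (total 0); column heights now [2 3 1 2 2], max=3
Drop 3: O rot1 at col 0 lands with bottom-row=3; cleared 0 line(s) (total 0); column heights now [5 5 1 2 2], max=5
Drop 4: O rot2 at col 3 lands with bottom-row=2; cleared 0 line(s) (total 0); column heights now [5 5 1 4 4], max=5
Drop 5: Z rot3 at col 3 lands with bottom-row=4; cleared 0 line(s) (total 0); column heights now [5 5 1 6 7], max=7
Test piece T rot3 at col 3 (width 2): heights before test = [5 5 1 6 7]; fits = False

Answer: no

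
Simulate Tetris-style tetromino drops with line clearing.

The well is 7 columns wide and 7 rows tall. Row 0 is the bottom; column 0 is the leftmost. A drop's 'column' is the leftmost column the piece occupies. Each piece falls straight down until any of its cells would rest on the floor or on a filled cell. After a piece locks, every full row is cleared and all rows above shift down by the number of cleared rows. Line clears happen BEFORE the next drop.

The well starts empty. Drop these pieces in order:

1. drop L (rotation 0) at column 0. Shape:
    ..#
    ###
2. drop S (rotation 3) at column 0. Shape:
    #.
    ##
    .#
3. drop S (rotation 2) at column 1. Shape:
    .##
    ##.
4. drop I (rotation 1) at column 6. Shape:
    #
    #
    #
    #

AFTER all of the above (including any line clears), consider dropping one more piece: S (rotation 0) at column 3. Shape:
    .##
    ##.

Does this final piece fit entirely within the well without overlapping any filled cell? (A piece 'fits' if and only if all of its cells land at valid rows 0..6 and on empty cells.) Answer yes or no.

Answer: yes

Derivation:
Drop 1: L rot0 at col 0 lands with bottom-row=0; cleared 0 line(s) (total 0); column heights now [1 1 2 0 0 0 0], max=2
Drop 2: S rot3 at col 0 lands with bottom-row=1; cleared 0 line(s) (total 0); column heights now [4 3 2 0 0 0 0], max=4
Drop 3: S rot2 at col 1 lands with bottom-row=3; cleared 0 line(s) (total 0); column heights now [4 4 5 5 0 0 0], max=5
Drop 4: I rot1 at col 6 lands with bottom-row=0; cleared 0 line(s) (total 0); column heights now [4 4 5 5 0 0 4], max=5
Test piece S rot0 at col 3 (width 3): heights before test = [4 4 5 5 0 0 4]; fits = True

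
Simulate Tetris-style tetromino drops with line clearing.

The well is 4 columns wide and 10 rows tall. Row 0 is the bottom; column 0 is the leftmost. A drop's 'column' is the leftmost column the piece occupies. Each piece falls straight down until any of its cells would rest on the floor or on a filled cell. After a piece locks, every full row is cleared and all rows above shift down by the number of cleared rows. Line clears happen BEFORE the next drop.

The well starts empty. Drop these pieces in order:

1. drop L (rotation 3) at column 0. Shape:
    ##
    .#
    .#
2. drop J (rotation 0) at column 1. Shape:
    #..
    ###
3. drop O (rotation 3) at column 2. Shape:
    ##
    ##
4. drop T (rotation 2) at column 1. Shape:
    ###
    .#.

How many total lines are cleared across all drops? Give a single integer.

Answer: 0

Derivation:
Drop 1: L rot3 at col 0 lands with bottom-row=0; cleared 0 line(s) (total 0); column heights now [3 3 0 0], max=3
Drop 2: J rot0 at col 1 lands with bottom-row=3; cleared 0 line(s) (total 0); column heights now [3 5 4 4], max=5
Drop 3: O rot3 at col 2 lands with bottom-row=4; cleared 0 line(s) (total 0); column heights now [3 5 6 6], max=6
Drop 4: T rot2 at col 1 lands with bottom-row=6; cleared 0 line(s) (total 0); column heights now [3 8 8 8], max=8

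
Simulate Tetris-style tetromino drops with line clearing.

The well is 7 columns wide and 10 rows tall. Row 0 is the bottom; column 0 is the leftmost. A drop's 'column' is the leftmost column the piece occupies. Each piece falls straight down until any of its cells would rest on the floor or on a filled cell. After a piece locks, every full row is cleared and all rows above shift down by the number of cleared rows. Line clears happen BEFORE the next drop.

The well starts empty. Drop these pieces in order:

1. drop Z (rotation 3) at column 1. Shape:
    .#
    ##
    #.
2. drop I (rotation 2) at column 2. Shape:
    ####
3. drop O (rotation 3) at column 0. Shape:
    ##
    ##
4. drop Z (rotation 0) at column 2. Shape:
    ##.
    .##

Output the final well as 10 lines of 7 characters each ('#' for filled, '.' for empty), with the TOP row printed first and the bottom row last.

Drop 1: Z rot3 at col 1 lands with bottom-row=0; cleared 0 line(s) (total 0); column heights now [0 2 3 0 0 0 0], max=3
Drop 2: I rot2 at col 2 lands with bottom-row=3; cleared 0 line(s) (total 0); column heights now [0 2 4 4 4 4 0], max=4
Drop 3: O rot3 at col 0 lands with bottom-row=2; cleared 0 line(s) (total 0); column heights now [4 4 4 4 4 4 0], max=4
Drop 4: Z rot0 at col 2 lands with bottom-row=4; cleared 0 line(s) (total 0); column heights now [4 4 6 6 5 4 0], max=6

Answer: .......
.......
.......
.......
..##...
...##..
######.
###....
.##....
.#.....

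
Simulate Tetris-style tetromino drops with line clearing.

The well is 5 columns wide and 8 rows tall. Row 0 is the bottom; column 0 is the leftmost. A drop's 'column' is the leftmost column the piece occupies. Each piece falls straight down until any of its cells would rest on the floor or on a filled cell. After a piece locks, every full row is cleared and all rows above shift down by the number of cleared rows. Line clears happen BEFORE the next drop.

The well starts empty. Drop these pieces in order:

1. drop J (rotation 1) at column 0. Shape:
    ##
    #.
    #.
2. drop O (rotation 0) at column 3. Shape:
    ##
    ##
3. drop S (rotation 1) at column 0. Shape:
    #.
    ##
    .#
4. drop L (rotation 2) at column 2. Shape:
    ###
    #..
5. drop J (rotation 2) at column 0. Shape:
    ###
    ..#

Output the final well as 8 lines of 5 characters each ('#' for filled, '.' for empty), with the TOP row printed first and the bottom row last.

Drop 1: J rot1 at col 0 lands with bottom-row=0; cleared 0 line(s) (total 0); column heights now [3 3 0 0 0], max=3
Drop 2: O rot0 at col 3 lands with bottom-row=0; cleared 0 line(s) (total 0); column heights now [3 3 0 2 2], max=3
Drop 3: S rot1 at col 0 lands with bottom-row=3; cleared 0 line(s) (total 0); column heights now [6 5 0 2 2], max=6
Drop 4: L rot2 at col 2 lands with bottom-row=1; cleared 1 line(s) (total 1); column heights now [5 4 2 2 2], max=5
Drop 5: J rot2 at col 0 lands with bottom-row=4; cleared 0 line(s) (total 1); column heights now [6 6 6 2 2], max=6

Answer: .....
.....
###..
#.#..
##...
.#...
#.###
#..##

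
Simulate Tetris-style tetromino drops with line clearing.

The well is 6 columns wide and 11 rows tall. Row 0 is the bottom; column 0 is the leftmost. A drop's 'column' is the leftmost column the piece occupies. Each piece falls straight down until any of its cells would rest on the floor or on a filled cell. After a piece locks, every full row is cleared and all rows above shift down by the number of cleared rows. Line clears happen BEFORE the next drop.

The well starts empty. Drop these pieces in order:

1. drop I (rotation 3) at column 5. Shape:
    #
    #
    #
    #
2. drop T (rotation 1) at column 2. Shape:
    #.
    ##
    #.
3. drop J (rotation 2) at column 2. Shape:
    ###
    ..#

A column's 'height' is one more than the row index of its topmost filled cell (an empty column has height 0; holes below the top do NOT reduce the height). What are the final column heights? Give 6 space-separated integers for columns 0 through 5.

Answer: 0 0 4 4 4 4

Derivation:
Drop 1: I rot3 at col 5 lands with bottom-row=0; cleared 0 line(s) (total 0); column heights now [0 0 0 0 0 4], max=4
Drop 2: T rot1 at col 2 lands with bottom-row=0; cleared 0 line(s) (total 0); column heights now [0 0 3 2 0 4], max=4
Drop 3: J rot2 at col 2 lands with bottom-row=2; cleared 0 line(s) (total 0); column heights now [0 0 4 4 4 4], max=4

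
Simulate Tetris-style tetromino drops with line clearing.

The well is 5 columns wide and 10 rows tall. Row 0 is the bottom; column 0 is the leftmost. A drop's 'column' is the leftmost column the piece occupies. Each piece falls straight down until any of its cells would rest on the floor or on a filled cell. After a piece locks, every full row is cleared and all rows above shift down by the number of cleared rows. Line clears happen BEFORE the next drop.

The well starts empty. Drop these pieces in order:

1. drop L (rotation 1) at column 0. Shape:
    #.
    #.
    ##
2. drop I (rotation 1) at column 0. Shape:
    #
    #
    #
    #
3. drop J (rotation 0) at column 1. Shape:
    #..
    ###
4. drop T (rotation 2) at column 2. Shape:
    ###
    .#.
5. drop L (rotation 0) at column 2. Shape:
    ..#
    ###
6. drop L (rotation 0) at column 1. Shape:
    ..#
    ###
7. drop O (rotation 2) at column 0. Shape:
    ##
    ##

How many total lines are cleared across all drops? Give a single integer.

Answer: 1

Derivation:
Drop 1: L rot1 at col 0 lands with bottom-row=0; cleared 0 line(s) (total 0); column heights now [3 1 0 0 0], max=3
Drop 2: I rot1 at col 0 lands with bottom-row=3; cleared 0 line(s) (total 0); column heights now [7 1 0 0 0], max=7
Drop 3: J rot0 at col 1 lands with bottom-row=1; cleared 0 line(s) (total 0); column heights now [7 3 2 2 0], max=7
Drop 4: T rot2 at col 2 lands with bottom-row=2; cleared 0 line(s) (total 0); column heights now [7 3 4 4 4], max=7
Drop 5: L rot0 at col 2 lands with bottom-row=4; cleared 0 line(s) (total 0); column heights now [7 3 5 5 6], max=7
Drop 6: L rot0 at col 1 lands with bottom-row=5; cleared 1 line(s) (total 1); column heights now [6 3 5 6 5], max=6
Drop 7: O rot2 at col 0 lands with bottom-row=6; cleared 0 line(s) (total 1); column heights now [8 8 5 6 5], max=8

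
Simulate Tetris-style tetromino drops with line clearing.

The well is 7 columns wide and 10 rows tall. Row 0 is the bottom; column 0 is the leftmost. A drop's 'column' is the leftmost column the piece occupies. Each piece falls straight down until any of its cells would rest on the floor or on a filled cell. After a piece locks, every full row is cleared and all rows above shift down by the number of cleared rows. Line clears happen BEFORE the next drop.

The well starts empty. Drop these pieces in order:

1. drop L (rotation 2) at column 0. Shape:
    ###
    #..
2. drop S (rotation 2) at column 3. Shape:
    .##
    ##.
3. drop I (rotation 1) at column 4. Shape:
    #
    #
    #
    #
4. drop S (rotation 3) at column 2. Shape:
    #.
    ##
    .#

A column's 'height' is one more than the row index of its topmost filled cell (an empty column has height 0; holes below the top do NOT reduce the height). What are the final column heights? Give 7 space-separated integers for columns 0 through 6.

Drop 1: L rot2 at col 0 lands with bottom-row=0; cleared 0 line(s) (total 0); column heights now [2 2 2 0 0 0 0], max=2
Drop 2: S rot2 at col 3 lands with bottom-row=0; cleared 0 line(s) (total 0); column heights now [2 2 2 1 2 2 0], max=2
Drop 3: I rot1 at col 4 lands with bottom-row=2; cleared 0 line(s) (total 0); column heights now [2 2 2 1 6 2 0], max=6
Drop 4: S rot3 at col 2 lands with bottom-row=1; cleared 0 line(s) (total 0); column heights now [2 2 4 3 6 2 0], max=6

Answer: 2 2 4 3 6 2 0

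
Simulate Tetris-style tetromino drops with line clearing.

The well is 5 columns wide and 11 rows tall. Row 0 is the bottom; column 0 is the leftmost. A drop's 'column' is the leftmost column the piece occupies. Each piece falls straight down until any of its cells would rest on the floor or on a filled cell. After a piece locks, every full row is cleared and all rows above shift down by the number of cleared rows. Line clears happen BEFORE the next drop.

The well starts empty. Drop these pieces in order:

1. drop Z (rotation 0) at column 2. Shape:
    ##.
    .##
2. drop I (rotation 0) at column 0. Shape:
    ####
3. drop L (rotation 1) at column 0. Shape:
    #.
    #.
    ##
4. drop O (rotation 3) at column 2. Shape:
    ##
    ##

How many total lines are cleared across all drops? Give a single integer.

Drop 1: Z rot0 at col 2 lands with bottom-row=0; cleared 0 line(s) (total 0); column heights now [0 0 2 2 1], max=2
Drop 2: I rot0 at col 0 lands with bottom-row=2; cleared 0 line(s) (total 0); column heights now [3 3 3 3 1], max=3
Drop 3: L rot1 at col 0 lands with bottom-row=3; cleared 0 line(s) (total 0); column heights now [6 4 3 3 1], max=6
Drop 4: O rot3 at col 2 lands with bottom-row=3; cleared 0 line(s) (total 0); column heights now [6 4 5 5 1], max=6

Answer: 0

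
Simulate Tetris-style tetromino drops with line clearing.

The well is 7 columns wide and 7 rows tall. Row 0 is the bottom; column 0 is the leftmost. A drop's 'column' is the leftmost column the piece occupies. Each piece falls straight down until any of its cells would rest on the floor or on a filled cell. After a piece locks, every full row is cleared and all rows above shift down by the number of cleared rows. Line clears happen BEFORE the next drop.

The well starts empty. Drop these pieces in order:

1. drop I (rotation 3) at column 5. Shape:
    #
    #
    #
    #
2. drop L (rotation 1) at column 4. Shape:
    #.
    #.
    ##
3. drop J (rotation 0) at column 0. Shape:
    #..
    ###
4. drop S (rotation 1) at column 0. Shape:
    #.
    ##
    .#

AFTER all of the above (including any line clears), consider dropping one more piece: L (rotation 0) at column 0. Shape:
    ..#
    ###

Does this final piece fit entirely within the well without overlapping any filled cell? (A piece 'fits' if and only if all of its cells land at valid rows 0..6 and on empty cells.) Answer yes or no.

Drop 1: I rot3 at col 5 lands with bottom-row=0; cleared 0 line(s) (total 0); column heights now [0 0 0 0 0 4 0], max=4
Drop 2: L rot1 at col 4 lands with bottom-row=4; cleared 0 line(s) (total 0); column heights now [0 0 0 0 7 5 0], max=7
Drop 3: J rot0 at col 0 lands with bottom-row=0; cleared 0 line(s) (total 0); column heights now [2 1 1 0 7 5 0], max=7
Drop 4: S rot1 at col 0 lands with bottom-row=1; cleared 0 line(s) (total 0); column heights now [4 3 1 0 7 5 0], max=7
Test piece L rot0 at col 0 (width 3): heights before test = [4 3 1 0 7 5 0]; fits = True

Answer: yes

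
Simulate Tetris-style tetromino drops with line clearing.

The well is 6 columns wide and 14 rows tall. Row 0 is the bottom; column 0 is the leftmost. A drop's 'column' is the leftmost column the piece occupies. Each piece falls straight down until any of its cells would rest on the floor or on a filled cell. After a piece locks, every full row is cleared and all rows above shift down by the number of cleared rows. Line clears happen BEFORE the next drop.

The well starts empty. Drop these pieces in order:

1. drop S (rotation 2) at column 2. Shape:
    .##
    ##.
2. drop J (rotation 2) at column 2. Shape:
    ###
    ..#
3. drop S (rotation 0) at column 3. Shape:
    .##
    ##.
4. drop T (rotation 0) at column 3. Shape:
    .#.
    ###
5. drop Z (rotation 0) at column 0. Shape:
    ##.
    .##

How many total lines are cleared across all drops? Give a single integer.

Drop 1: S rot2 at col 2 lands with bottom-row=0; cleared 0 line(s) (total 0); column heights now [0 0 1 2 2 0], max=2
Drop 2: J rot2 at col 2 lands with bottom-row=2; cleared 0 line(s) (total 0); column heights now [0 0 4 4 4 0], max=4
Drop 3: S rot0 at col 3 lands with bottom-row=4; cleared 0 line(s) (total 0); column heights now [0 0 4 5 6 6], max=6
Drop 4: T rot0 at col 3 lands with bottom-row=6; cleared 0 line(s) (total 0); column heights now [0 0 4 7 8 7], max=8
Drop 5: Z rot0 at col 0 lands with bottom-row=4; cleared 0 line(s) (total 0); column heights now [6 6 5 7 8 7], max=8

Answer: 0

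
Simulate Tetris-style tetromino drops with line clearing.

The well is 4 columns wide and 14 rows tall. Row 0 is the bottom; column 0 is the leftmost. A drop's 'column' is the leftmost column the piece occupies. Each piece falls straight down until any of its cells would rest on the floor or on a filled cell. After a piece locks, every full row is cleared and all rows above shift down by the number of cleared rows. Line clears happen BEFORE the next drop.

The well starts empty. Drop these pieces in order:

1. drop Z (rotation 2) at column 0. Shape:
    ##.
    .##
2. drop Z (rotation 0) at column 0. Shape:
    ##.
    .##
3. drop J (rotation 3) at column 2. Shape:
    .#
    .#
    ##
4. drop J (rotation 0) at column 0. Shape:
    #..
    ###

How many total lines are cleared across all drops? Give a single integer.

Drop 1: Z rot2 at col 0 lands with bottom-row=0; cleared 0 line(s) (total 0); column heights now [2 2 1 0], max=2
Drop 2: Z rot0 at col 0 lands with bottom-row=2; cleared 0 line(s) (total 0); column heights now [4 4 3 0], max=4
Drop 3: J rot3 at col 2 lands with bottom-row=3; cleared 1 line(s) (total 1); column heights now [2 3 3 5], max=5
Drop 4: J rot0 at col 0 lands with bottom-row=3; cleared 1 line(s) (total 2); column heights now [4 3 3 4], max=4

Answer: 2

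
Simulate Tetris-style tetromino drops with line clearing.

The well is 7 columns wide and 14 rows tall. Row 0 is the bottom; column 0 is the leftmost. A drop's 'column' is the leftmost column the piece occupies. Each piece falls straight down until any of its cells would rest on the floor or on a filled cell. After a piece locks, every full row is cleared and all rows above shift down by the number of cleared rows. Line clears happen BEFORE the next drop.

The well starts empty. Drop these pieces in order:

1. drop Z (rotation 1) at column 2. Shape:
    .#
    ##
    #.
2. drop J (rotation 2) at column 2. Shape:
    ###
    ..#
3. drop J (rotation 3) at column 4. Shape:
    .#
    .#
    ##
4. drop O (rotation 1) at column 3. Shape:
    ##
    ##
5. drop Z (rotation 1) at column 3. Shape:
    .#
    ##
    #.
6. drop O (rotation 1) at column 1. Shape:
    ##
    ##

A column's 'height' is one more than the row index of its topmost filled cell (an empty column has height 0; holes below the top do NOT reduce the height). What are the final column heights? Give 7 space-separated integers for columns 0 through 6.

Answer: 0 6 6 9 10 7 0

Derivation:
Drop 1: Z rot1 at col 2 lands with bottom-row=0; cleared 0 line(s) (total 0); column heights now [0 0 2 3 0 0 0], max=3
Drop 2: J rot2 at col 2 lands with bottom-row=2; cleared 0 line(s) (total 0); column heights now [0 0 4 4 4 0 0], max=4
Drop 3: J rot3 at col 4 lands with bottom-row=4; cleared 0 line(s) (total 0); column heights now [0 0 4 4 5 7 0], max=7
Drop 4: O rot1 at col 3 lands with bottom-row=5; cleared 0 line(s) (total 0); column heights now [0 0 4 7 7 7 0], max=7
Drop 5: Z rot1 at col 3 lands with bottom-row=7; cleared 0 line(s) (total 0); column heights now [0 0 4 9 10 7 0], max=10
Drop 6: O rot1 at col 1 lands with bottom-row=4; cleared 0 line(s) (total 0); column heights now [0 6 6 9 10 7 0], max=10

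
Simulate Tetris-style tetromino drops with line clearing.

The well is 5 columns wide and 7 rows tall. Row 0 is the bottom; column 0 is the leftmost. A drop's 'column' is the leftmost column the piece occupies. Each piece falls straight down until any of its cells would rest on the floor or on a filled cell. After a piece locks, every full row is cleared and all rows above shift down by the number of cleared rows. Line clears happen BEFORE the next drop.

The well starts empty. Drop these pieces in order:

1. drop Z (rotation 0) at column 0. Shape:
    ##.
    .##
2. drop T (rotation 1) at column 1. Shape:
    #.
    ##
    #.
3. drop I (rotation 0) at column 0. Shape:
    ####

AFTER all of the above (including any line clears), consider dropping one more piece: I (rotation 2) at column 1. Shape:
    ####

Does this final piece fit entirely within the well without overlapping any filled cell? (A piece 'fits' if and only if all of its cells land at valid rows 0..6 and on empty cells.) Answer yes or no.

Answer: yes

Derivation:
Drop 1: Z rot0 at col 0 lands with bottom-row=0; cleared 0 line(s) (total 0); column heights now [2 2 1 0 0], max=2
Drop 2: T rot1 at col 1 lands with bottom-row=2; cleared 0 line(s) (total 0); column heights now [2 5 4 0 0], max=5
Drop 3: I rot0 at col 0 lands with bottom-row=5; cleared 0 line(s) (total 0); column heights now [6 6 6 6 0], max=6
Test piece I rot2 at col 1 (width 4): heights before test = [6 6 6 6 0]; fits = True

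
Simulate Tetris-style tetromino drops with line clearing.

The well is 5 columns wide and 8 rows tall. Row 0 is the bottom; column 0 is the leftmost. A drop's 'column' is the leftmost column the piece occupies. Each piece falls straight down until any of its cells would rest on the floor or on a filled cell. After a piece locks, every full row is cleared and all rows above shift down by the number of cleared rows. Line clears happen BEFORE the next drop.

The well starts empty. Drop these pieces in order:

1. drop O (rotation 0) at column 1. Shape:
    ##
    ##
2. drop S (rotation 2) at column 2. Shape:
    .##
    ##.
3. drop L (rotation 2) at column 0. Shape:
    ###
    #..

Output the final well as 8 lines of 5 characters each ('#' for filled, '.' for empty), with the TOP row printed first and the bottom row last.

Drop 1: O rot0 at col 1 lands with bottom-row=0; cleared 0 line(s) (total 0); column heights now [0 2 2 0 0], max=2
Drop 2: S rot2 at col 2 lands with bottom-row=2; cleared 0 line(s) (total 0); column heights now [0 2 3 4 4], max=4
Drop 3: L rot2 at col 0 lands with bottom-row=2; cleared 1 line(s) (total 1); column heights now [3 2 3 3 0], max=3

Answer: .....
.....
.....
.....
.....
#.##.
.##..
.##..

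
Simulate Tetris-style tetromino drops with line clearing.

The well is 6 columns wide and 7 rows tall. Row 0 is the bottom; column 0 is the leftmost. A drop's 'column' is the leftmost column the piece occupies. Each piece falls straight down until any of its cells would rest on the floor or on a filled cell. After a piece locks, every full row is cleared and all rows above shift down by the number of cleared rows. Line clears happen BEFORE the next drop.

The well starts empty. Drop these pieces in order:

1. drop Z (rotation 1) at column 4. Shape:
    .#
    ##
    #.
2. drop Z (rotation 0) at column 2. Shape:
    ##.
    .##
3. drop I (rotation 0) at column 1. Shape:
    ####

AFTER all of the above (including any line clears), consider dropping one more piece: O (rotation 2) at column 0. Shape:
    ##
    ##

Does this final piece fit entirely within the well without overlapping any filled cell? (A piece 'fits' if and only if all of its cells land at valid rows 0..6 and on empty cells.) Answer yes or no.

Drop 1: Z rot1 at col 4 lands with bottom-row=0; cleared 0 line(s) (total 0); column heights now [0 0 0 0 2 3], max=3
Drop 2: Z rot0 at col 2 lands with bottom-row=2; cleared 0 line(s) (total 0); column heights now [0 0 4 4 3 3], max=4
Drop 3: I rot0 at col 1 lands with bottom-row=4; cleared 0 line(s) (total 0); column heights now [0 5 5 5 5 3], max=5
Test piece O rot2 at col 0 (width 2): heights before test = [0 5 5 5 5 3]; fits = True

Answer: yes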